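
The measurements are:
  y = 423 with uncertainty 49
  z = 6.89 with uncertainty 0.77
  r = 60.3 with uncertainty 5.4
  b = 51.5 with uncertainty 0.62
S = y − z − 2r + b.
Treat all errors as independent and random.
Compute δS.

50.2

Each term contributes (cᵢ δxᵢ)² to (δS)²:
  (δy)² = 2400;  (δz)² = 0.593;  (2·δr)² = 117;  (δb)² = 0.384
δS = √(2520) = 50.2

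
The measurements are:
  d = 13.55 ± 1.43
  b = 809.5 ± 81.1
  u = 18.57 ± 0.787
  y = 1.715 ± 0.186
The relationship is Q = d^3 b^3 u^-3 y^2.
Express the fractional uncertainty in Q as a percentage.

Products/powers → add relative errors in quadrature, weighted by exponent:
  (3·δd/d)² = (3×0.106)² = 0.100;  (3·δb/b)² = (3×0.100)² = 0.0903;  (-3·δu/u)² = (-3×0.0424)² = 0.0162;  (2·δy/y)² = (2×0.108)² = 0.0470
δQ/Q = √(0.254) = 0.504

50.4%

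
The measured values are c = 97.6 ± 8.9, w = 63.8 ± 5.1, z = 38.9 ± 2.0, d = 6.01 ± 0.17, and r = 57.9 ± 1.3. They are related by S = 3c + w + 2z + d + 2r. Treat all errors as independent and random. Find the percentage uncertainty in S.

4.96%

Sums and differences: (δS)² = Σ (cᵢ δxᵢ)².
  (3·δc)² = 713;  (δw)² = 26.0;  (2·δz)² = 16.0;  (δd)² = 0.0289;  (2·δr)² = 6.76
δS = √(762) = 27.6
S = 556, so δS/S = 27.6/556 = 0.0496.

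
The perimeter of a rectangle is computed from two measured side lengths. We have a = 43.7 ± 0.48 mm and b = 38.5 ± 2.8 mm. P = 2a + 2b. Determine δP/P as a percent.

3.46%

P is a linear combination, so absolute uncertainties add in quadrature:
  (2·δa)² = 0.922;  (2·δb)² = 31.4
δP = √(32.3) = 5.68 mm
P = 164 mm, so δP/P = 5.68/164 = 0.0346.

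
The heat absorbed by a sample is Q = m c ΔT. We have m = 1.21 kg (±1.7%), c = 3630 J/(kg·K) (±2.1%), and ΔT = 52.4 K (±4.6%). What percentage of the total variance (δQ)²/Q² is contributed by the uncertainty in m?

10.2%

(δQ/Q)² = (1·δm/m)² + (1·δc/c)² + (1·δΔT/ΔT)²
  m term: (1×0.0170)² = 0.000289
  c term: (1×0.0210)² = 0.000441
  ΔT term: (1×0.0460)² = 0.00212
Total = 0.00285. Share from m = 0.000289/0.00285 = 0.102.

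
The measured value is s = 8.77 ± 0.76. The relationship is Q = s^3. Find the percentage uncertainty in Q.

Q ∝ s^3, so δQ/Q = |3| · δs/s = 3 × 0.0867 = 0.260.

26.0%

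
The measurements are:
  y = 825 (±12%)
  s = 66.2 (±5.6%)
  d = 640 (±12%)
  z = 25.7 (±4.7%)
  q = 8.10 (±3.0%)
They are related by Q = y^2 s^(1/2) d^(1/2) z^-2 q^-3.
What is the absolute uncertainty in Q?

Relative error in a monomial: (δQ/Q)² = Σ (nᵢ · δxᵢ/xᵢ)².
  (2·δy/y)² = (2×0.120)² = 0.0576;  (½·δs/s)² = (0.5×0.0560)² = 0.000784;  (½·δd/d)² = (0.5×0.120)² = 0.00360;  (-2·δz/z)² = (-2×0.0470)² = 0.00884;  (-3·δq/q)² = (-3×0.0300)² = 0.00810
δQ/Q = √(0.0789) = 0.281
Q = 399, so δQ = 0.281 × 399 = 112.

112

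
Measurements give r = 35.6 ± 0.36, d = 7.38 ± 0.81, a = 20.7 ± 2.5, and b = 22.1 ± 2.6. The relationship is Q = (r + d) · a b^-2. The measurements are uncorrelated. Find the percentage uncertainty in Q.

26.5%

Let u = r + d = 43.0. δu = √(δr² + δd²) = √(0.130 + 0.656) = 0.886, so δu/u = 0.0206.
Q is then a monomial in u, a, b:
δQ/Q = √((δu/u)² + (1·δa/a)² + (-2·δb/b)²) = √(0.000425 + 0.0146 + 0.0554) = 0.265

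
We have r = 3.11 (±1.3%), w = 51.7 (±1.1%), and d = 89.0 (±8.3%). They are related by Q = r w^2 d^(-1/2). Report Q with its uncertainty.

881 ± 42.9

Since Q is a product/quotient, work with relative uncertainties:
  (1·δr/r)² = (1×0.0130)² = 0.000169;  (2·δw/w)² = (2×0.0110)² = 0.000484;  (−½·δd/d)² = (-0.5×0.0830)² = 0.00172
δQ/Q = √(0.00238) = 0.0487
Q = 881, so δQ = 0.0487 × 881 = 42.9.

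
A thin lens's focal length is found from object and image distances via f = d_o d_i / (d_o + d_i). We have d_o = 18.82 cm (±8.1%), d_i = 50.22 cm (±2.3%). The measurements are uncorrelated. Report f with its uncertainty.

13.69 ± 0.811 cm

∂f/∂d_o = (d_i/(d_o+d_i))² = 0.529;  ∂f/∂d_i = (d_o/(d_o+d_i))² = 0.0743
δf = √((∂f/∂d_o · δd_o)² + (∂f/∂d_i · δd_i)²) = √(0.651 + 0.00737) = 0.811 cm
f = 13.69 cm.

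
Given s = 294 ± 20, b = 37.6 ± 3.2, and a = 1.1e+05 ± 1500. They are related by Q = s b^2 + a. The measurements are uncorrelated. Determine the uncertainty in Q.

76200

Let p = s·b^2 = 4.16e+05. δp/p = √((1·δs/s)² + (2·δb/b)²) = √(0.00463 + 0.0290) = 0.183, so δp = 76200.
Q = p + a: δQ = √(δp² + δa²) = √(5.8e+09 + 2.25e+06) = 76200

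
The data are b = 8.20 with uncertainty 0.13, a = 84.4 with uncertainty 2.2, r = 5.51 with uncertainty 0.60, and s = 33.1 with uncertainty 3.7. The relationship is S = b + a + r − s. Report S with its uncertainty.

65.0 ± 4.35

For a sum/difference, combine absolute errors in quadrature:
  (δb)² = 0.0169;  (δa)² = 4.84;  (δr)² = 0.360;  (δs)² = 13.7
δS = √(18.9) = 4.35
S = 65.0.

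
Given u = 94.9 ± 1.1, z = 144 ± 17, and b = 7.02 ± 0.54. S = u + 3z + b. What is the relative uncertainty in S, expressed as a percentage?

S is a linear combination, so absolute uncertainties add in quadrature:
  (δu)² = 1.21;  (3·δz)² = 2600;  (δb)² = 0.292
δS = √(2600) = 51.0
S = 534, so δS/S = 51.0/534 = 0.0955.

9.55%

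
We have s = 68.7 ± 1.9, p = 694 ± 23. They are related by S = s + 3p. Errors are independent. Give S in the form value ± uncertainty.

S is a linear combination, so absolute uncertainties add in quadrature:
  (δs)² = 3.61;  (3·δp)² = 4760
δS = √(4760) = 69.0
S = 2150.

2150 ± 69.0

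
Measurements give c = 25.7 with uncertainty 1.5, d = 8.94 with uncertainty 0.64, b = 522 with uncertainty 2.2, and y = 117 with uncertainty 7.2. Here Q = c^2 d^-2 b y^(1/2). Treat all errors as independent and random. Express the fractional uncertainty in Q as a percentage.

18.7%

Q is a product of powers, so relative uncertainties combine in quadrature:
  (2·δc/c)² = (2×0.0584)² = 0.0136;  (-2·δd/d)² = (-2×0.0716)² = 0.0205;  (1·δb/b)² = (1×0.00421)² = 1.78e-05;  (½·δy/y)² = (0.5×0.0615)² = 0.000947
δQ/Q = √(0.0351) = 0.187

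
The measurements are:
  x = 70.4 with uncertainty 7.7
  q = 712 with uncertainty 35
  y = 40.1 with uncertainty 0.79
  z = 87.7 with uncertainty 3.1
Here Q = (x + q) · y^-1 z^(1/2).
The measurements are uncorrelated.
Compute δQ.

Let u = x + q = 782. δu = √(δx² + δq²) = √(59.3 + 1220) = 35.8, so δu/u = 0.0458.
Q is then a monomial in u, y, z:
δQ/Q = √((δu/u)² + (-1·δy/y)² + (½·δz/z)²) = √(0.00210 + 0.000388 + 0.000312) = 0.0529
Q = 183, so δQ = 0.0529 × 183 = 9.67.

9.67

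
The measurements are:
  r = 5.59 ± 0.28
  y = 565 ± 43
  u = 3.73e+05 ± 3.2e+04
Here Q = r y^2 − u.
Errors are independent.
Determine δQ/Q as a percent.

Let p = r·y^2 = 1.78e+06. δp/p = √((1·δr/r)² + (2·δy/y)²) = √(0.00251 + 0.0232) = 0.160, so δp = 2.86e+05.
Q = p − u: δQ = √(δp² + δu²) = √(8.18e+10 + 1.02e+09) = 2.88e+05
Q = 1.41e+06, so δQ/Q = 2.88e+05/1.41e+06 = 0.204.

20.4%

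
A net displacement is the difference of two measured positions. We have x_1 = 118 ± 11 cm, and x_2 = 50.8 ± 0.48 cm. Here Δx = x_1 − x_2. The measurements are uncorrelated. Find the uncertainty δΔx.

Sums and differences: (δΔx)² = Σ (cᵢ δxᵢ)².
  (δx_1)² = 121;  (δx_2)² = 0.230
δΔx = √(121) = 11.0 cm

11.0 cm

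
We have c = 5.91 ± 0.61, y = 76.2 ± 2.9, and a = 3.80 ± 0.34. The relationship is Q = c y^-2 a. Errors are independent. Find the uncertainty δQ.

0.000605

Products/powers → add relative errors in quadrature, weighted by exponent:
  (1·δc/c)² = (1×0.103)² = 0.0107;  (-2·δy/y)² = (-2×0.0381)² = 0.00579;  (1·δa/a)² = (1×0.0895)² = 0.00801
δQ/Q = √(0.0245) = 0.156
Q = 0.00387, so δQ = 0.156 × 0.00387 = 0.000605.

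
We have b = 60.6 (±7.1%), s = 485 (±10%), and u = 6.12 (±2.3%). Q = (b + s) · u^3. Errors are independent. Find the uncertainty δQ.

Let w = b + s = 546. δw = √(δb² + δs²) = √(18.5 + 2350) = 48.7, so δw/w = 0.0892.
Q is then a monomial in w, u:
δQ/Q = √((δw/w)² + (3·δu/u)²) = √(0.00796 + 0.00476) = 0.113
Q = 1.25e+05, so δQ = 0.113 × 1.25e+05 = 14100.

14100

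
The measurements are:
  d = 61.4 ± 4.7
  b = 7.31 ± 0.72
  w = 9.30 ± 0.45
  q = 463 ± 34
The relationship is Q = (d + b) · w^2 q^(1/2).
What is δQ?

Let u = d + b = 68.7. δu = √(δd² + δb²) = √(22.1 + 0.518) = 4.75, so δu/u = 0.0692.
Q is then a monomial in u, w, q:
δQ/Q = √((δu/u)² + (2·δw/w)² + (½·δq/q)²) = √(0.00479 + 0.00937 + 0.00135) = 0.125
Q = 1.28e+05, so δQ = 0.125 × 1.28e+05 = 15900.

15900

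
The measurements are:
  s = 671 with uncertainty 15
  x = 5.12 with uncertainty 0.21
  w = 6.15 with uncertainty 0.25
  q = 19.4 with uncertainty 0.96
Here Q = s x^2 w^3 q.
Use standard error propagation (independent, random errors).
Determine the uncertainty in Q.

1.24e+07

Q is a product of powers, so relative uncertainties combine in quadrature:
  (1·δs/s)² = (1×0.0224)² = 0.000500;  (2·δx/x)² = (2×0.0410)² = 0.00673;  (3·δw/w)² = (3×0.0407)² = 0.0149;  (1·δq/q)² = (1×0.0495)² = 0.00245
δQ/Q = √(0.0245) = 0.157
Q = 7.94e+07, so δQ = 0.157 × 7.94e+07 = 1.24e+07.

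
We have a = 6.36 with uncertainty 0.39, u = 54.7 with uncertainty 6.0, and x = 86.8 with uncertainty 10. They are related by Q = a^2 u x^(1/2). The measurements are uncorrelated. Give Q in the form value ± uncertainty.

Products/powers → add relative errors in quadrature, weighted by exponent:
  (2·δa/a)² = (2×0.0613)² = 0.0150;  (1·δu/u)² = (1×0.110)² = 0.0120;  (½·δx/x)² = (0.5×0.115)² = 0.00332
δQ/Q = √(0.0304) = 0.174
Q = 20600, so δQ = 0.174 × 20600 = 3590.

20600 ± 3590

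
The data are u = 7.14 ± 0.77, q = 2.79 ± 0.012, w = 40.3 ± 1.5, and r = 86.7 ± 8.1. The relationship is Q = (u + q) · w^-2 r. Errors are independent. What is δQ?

0.0755

Let h = u + q = 9.93. δh = √(δu² + δq²) = √(0.593 + 0.000144) = 0.770, so δh/h = 0.0776.
Q is then a monomial in h, w, r:
δQ/Q = √((δh/h)² + (-2·δw/w)² + (1·δr/r)²) = √(0.00601 + 0.00554 + 0.00873) = 0.142
Q = 0.530, so δQ = 0.142 × 0.530 = 0.0755.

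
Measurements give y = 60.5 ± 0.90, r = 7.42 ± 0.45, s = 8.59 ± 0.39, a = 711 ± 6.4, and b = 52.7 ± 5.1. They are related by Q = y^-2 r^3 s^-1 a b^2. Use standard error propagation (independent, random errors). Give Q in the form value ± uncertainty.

Products/powers → add relative errors in quadrature, weighted by exponent:
  (-2·δy/y)² = (-2×0.0149)² = 0.000885;  (3·δr/r)² = (3×0.0606)² = 0.0331;  (-1·δs/s)² = (-1×0.0454)² = 0.00206;  (1·δa/a)² = (1×0.00900)² = 8.1e-05;  (2·δb/b)² = (2×0.0968)² = 0.0375
δQ/Q = √(0.0736) = 0.271
Q = 25700, so δQ = 0.271 × 25700 = 6960.

25700 ± 6960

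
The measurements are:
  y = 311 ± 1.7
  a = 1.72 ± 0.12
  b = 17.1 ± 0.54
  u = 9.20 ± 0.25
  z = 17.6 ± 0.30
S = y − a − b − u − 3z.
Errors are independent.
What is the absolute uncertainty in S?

Absolute uncertainties add in quadrature for a linear combination:
  (δy)² = 2.89;  (δa)² = 0.0144;  (δb)² = 0.292;  (δu)² = 0.0625;  (3·δz)² = 0.810
δS = √(4.07) = 2.02

2.02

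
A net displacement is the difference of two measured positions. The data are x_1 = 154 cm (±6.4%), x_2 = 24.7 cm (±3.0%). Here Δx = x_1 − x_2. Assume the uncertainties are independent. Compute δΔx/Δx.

0.0764

For a sum/difference, combine absolute errors in quadrature:
  (δx_1)² = 97.1;  (δx_2)² = 0.549
δΔx = √(97.7) = 9.88 cm
Δx = 129 cm, so δΔx/Δx = 9.88/129 = 0.0764.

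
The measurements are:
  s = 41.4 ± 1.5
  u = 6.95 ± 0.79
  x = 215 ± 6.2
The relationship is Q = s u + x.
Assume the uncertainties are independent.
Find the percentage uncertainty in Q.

6.94%

Let p = s·u = 288. δp/p = √((1·δs/s)² + (1·δu/u)²) = √(0.00131 + 0.0129) = 0.119, so δp = 34.3.
Q = p + x: δQ = √(δp² + δx²) = √(1180 + 38.4) = 34.9
Q = 503, so δQ/Q = 34.9/503 = 0.0694.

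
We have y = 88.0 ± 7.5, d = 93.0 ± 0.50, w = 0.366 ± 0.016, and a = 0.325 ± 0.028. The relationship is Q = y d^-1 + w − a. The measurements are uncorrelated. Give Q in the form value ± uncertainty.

Let p = y·d^-1 = 0.946. δp/p = √((1·δy/y)² + (-1·δd/d)²) = √(0.00726 + 2.89e-05) = 0.0854, so δp = 0.0808.
Q = p + w − a: δQ = √(δp² + δw² + δa²) = √(0.00653 + 0.000256 + 0.000784) = 0.0870
Q = 0.987.

0.987 ± 0.0870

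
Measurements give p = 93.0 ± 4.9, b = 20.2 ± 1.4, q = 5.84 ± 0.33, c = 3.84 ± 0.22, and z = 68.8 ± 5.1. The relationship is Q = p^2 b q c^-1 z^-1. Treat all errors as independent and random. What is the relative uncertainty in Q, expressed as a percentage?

Since Q is a product/quotient, work with relative uncertainties:
  (2·δp/p)² = (2×0.0527)² = 0.0111;  (1·δb/b)² = (1×0.0693)² = 0.00480;  (1·δq/q)² = (1×0.0565)² = 0.00319;  (-1·δc/c)² = (-1×0.0573)² = 0.00328;  (-1·δz/z)² = (-1×0.0741)² = 0.00549
δQ/Q = √(0.0279) = 0.167

16.7%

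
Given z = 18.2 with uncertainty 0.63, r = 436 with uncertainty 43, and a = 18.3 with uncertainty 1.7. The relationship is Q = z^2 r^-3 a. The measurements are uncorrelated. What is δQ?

2.32e-05

For a monomial Q ∝ z^2, r^-3, a, fractional errors add in quadrature:
  (2·δz/z)² = (2×0.0346)² = 0.00479;  (-3·δr/r)² = (-3×0.0986)² = 0.0875;  (1·δa/a)² = (1×0.0929)² = 0.00863
δQ/Q = √(0.101) = 0.318
Q = 7.31e-05, so δQ = 0.318 × 7.31e-05 = 2.32e-05.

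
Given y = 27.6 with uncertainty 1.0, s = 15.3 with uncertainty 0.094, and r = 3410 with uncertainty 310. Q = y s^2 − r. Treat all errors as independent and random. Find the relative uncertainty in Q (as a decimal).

0.130

Let p = y·s^2 = 6460. δp/p = √((1·δy/y)² + (2·δs/s)²) = √(0.00131 + 0.000151) = 0.0383, so δp = 247.
Q = p − r: δQ = √(δp² + δr²) = √(61100 + 96100) = 396
Q = 3050, so δQ/Q = 396/3050 = 0.130.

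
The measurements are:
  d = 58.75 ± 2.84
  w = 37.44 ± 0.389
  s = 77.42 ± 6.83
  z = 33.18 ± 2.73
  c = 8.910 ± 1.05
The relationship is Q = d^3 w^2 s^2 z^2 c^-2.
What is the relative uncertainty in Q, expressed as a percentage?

36.8%

Since Q is a product/quotient, work with relative uncertainties:
  (3·δd/d)² = (3×0.0483)² = 0.0210;  (2·δw/w)² = (2×0.0104)² = 0.000432;  (2·δs/s)² = (2×0.0882)² = 0.0311;  (2·δz/z)² = (2×0.0823)² = 0.0271;  (-2·δc/c)² = (-2×0.118)² = 0.0555
δQ/Q = √(0.135) = 0.368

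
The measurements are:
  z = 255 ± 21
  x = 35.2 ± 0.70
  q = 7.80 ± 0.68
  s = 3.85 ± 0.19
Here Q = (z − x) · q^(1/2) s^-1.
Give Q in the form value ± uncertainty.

Let u = z − x = 220. δu = √(δz² + δx²) = √(441 + 0.490) = 21.0, so δu/u = 0.0956.
Q is then a monomial in u, q, s:
δQ/Q = √((δu/u)² + (½·δq/q)² + (-1·δs/s)²) = √(0.00914 + 0.00190 + 0.00244) = 0.116
Q = 159, so δQ = 0.116 × 159 = 18.5.

159 ± 18.5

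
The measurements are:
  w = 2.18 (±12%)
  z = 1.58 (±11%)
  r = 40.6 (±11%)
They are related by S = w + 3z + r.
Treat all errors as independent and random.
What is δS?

4.50

Each term contributes (cᵢ δxᵢ)² to (δS)²:
  (δw)² = 0.0684;  (3·δz)² = 0.272;  (δr)² = 19.9
δS = √(20.3) = 4.50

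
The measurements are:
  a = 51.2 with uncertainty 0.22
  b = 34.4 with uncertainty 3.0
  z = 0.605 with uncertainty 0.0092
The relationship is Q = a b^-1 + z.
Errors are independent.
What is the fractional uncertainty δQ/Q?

Let p = a·b^-1 = 1.49. δp/p = √((1·δa/a)² + (-1·δb/b)²) = √(1.85e-05 + 0.00761) = 0.0873, so δp = 0.130.
Q = p + z: δQ = √(δp² + δz²) = √(0.0169 + 8.46e-05) = 0.130
Q = 2.09, so δQ/Q = 0.130/2.09 = 0.0622.

0.0622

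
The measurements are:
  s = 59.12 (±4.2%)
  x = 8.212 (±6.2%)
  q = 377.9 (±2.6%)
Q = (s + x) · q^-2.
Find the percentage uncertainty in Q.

Let u = s + x = 67.33. δu = √(δs² + δx²) = √(6.17 + 0.259) = 2.53, so δu/u = 0.0376.
Q is then a monomial in u, q:
δQ/Q = √((δu/u)² + (-2·δq/q)²) = √(0.00142 + 0.00270) = 0.0642

6.42%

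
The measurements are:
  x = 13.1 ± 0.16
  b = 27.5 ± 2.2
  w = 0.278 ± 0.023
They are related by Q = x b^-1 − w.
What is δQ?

0.0449

Let p = x·b^-1 = 0.476. δp/p = √((1·δx/x)² + (-1·δb/b)²) = √(0.000149 + 0.00640) = 0.0809, so δp = 0.0386.
Q = p − w: δQ = √(δp² + δw²) = √(0.00149 + 0.000529) = 0.0449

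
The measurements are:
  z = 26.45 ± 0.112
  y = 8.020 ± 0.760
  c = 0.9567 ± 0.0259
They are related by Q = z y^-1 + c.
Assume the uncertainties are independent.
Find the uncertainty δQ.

0.314

Let p = z·y^-1 = 3.298. δp/p = √((1·δz/z)² + (-1·δy/y)²) = √(1.79e-05 + 0.00898) = 0.0949, so δp = 0.313.
Q = p + c: δQ = √(δp² + δc²) = √(0.0979 + 0.000671) = 0.314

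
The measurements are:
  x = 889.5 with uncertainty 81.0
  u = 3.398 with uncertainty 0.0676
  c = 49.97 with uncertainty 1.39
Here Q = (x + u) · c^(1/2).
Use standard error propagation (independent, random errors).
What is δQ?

579

Let w = x + u = 892.9. δw = √(δx² + δu²) = √(6560 + 0.00457) = 81.0, so δw/w = 0.0907.
Q is then a monomial in w, c:
δQ/Q = √((δw/w)² + (½·δc/c)²) = √(0.00823 + 0.000193) = 0.0918
Q = 6312, so δQ = 0.0918 × 6312 = 579.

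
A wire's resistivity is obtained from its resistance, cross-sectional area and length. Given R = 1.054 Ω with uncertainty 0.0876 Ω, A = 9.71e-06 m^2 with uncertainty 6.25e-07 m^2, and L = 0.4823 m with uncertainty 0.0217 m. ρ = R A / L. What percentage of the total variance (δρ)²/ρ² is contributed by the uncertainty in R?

(δρ/ρ)² = (1·δR/R)² + (1·δA/A)² + (-1·δL/L)²
  R term: (1×0.0831)² = 0.00691
  A term: (1×0.0644)² = 0.00414
  L term: (-1×0.0450)² = 0.00202
Total = 0.0131. Share from R = 0.00691/0.0131 = 0.528.

52.8%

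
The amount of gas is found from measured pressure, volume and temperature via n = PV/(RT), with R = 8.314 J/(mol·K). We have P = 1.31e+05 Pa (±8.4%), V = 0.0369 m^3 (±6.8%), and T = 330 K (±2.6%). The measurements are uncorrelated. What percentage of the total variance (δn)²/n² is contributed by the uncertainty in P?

(δn/n)² = (1·δP/P)² + (1·δV/V)² + (-1·δT/T)²
  P term: (1×0.0840)² = 0.00706
  V term: (1×0.0680)² = 0.00462
  T term: (-1×0.0260)² = 0.000676
Total = 0.0124. Share from P = 0.00706/0.0124 = 0.571.

57.1%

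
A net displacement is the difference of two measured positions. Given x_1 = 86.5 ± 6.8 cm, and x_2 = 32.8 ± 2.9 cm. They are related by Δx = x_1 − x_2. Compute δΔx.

7.39 cm

Each term contributes (cᵢ δxᵢ)² to (δΔx)²:
  (δx_1)² = 46.2;  (δx_2)² = 8.41
δΔx = √(54.6) = 7.39 cm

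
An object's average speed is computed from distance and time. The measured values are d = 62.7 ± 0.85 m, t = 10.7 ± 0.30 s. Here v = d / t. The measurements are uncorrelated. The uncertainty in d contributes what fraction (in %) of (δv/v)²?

(δv/v)² = (1·δd/d)² + (-1·δt/t)²
  d term: (1×0.0136)² = 0.000184
  t term: (-1×0.0280)² = 0.000786
Total = 0.000970. Share from d = 0.000184/0.000970 = 0.189.

18.9%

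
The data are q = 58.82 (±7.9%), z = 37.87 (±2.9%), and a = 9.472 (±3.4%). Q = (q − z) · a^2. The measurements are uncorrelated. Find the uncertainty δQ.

447

Let u = q − z = 20.95. δu = √(δq² + δz²) = √(21.6 + 1.21) = 4.77, so δu/u = 0.228.
Q is then a monomial in u, a:
δQ/Q = √((δu/u)² + (2·δa/a)²) = √(0.0519 + 0.00462) = 0.238
Q = 1880, so δQ = 0.238 × 1880 = 447.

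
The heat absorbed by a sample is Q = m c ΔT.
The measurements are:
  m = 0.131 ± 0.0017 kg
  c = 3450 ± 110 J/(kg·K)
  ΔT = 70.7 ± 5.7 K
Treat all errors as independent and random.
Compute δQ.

Products/powers → add relative errors in quadrature, weighted by exponent:
  (1·δm/m)² = (1×0.0130)² = 0.000168;  (1·δc/c)² = (1×0.0319)² = 0.00102;  (1·δΔT/ΔT)² = (1×0.0806)² = 0.00650
δQ/Q = √(0.00768) = 0.0877
Q = 32000 J, so δQ = 0.0877 × 32000 = 2800 J.

2800 J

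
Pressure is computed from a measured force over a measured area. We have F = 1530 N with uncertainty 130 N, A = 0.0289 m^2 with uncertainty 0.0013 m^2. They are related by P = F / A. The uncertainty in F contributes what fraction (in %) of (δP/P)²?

(δP/P)² = (1·δF/F)² + (-1·δA/A)²
  F term: (1×0.0850)² = 0.00722
  A term: (-1×0.0450)² = 0.00202
Total = 0.00924. Share from F = 0.00722/0.00924 = 0.781.

78.1%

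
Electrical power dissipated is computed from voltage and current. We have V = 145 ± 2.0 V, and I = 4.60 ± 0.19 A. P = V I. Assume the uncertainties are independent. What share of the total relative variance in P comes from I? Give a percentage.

90.0%

(δP/P)² = (1·δV/V)² + (1·δI/I)²
  V term: (1×0.0138)² = 0.000190
  I term: (1×0.0413)² = 0.00171
Total = 0.00190. Share from I = 0.00171/0.00190 = 0.900.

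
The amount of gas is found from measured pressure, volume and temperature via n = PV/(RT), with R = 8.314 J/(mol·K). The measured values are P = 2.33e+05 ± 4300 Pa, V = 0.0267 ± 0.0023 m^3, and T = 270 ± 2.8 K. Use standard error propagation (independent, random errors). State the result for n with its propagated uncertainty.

2.77 ± 0.246 mol

n is a product of powers, so relative uncertainties combine in quadrature:
  (1·δP/P)² = (1×0.0185)² = 0.000341;  (1·δV/V)² = (1×0.0861)² = 0.00742;  (-1·δT/T)² = (-1×0.0104)² = 0.000108
δn/n = √(0.00787) = 0.0887
n = 2.77 mol, so δn = 0.0887 × 2.77 = 0.246 mol.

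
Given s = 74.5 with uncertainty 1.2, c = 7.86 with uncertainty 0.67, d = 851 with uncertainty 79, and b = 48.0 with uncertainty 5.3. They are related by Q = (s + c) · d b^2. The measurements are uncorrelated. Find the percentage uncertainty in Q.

24.0%

Let u = s + c = 82.4. δu = √(δs² + δc²) = √(1.44 + 0.449) = 1.37, so δu/u = 0.0167.
Q is then a monomial in u, d, b:
δQ/Q = √((δu/u)² + (1·δd/d)² + (2·δb/b)²) = √(0.000278 + 0.00862 + 0.0488) = 0.240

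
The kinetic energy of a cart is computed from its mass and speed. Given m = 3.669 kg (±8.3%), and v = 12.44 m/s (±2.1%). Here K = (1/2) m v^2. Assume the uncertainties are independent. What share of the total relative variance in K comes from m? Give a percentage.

79.6%

(δK/K)² = (1·δm/m)² + (2·δv/v)²
  m term: (1×0.0830)² = 0.00689
  v term: (2×0.0210)² = 0.00176
Total = 0.00865. Share from m = 0.00689/0.00865 = 0.796.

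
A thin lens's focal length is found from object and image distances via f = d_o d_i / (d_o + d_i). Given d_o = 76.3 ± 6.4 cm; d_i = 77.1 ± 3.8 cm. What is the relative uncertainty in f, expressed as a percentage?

∂f/∂d_o = (d_i/(d_o+d_i))² = 0.253;  ∂f/∂d_i = (d_o/(d_o+d_i))² = 0.247
δf = √((∂f/∂d_o · δd_o)² + (∂f/∂d_i · δd_i)²) = √(2.61 + 0.884) = 1.87 cm
f = 38.3 cm, so δf/f = 1.87/38.3 = 0.0488.

4.88%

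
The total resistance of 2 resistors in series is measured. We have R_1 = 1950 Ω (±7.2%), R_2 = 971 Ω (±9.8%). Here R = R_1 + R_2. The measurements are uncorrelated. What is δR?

170 Ω

Each term contributes (cᵢ δxᵢ)² to (δR)²:
  (δR_1)² = 19700;  (δR_2)² = 9060
δR = √(28800) = 170 Ω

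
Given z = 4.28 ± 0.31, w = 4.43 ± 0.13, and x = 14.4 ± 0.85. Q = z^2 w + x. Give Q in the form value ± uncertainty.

Let p = z^2·w = 81.2. δp/p = √((2·δz/z)² + (1·δw/w)²) = √(0.0210 + 0.000861) = 0.148, so δp = 12.0.
Q = p + x: δQ = √(δp² + δx²) = √(144 + 0.722) = 12.0
Q = 95.6.

95.6 ± 12.0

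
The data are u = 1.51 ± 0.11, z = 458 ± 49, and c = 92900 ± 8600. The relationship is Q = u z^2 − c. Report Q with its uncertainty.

(2.24 ± 0.721) × 10^5

Let p = u·z^2 = 3.17e+05. δp/p = √((1·δu/u)² + (2·δz/z)²) = √(0.00531 + 0.0458) = 0.226, so δp = 71600.
Q = p − c: δQ = √(δp² + δc²) = √(5.13e+09 + 7.4e+07) = 72100
Q = 2.24e+05.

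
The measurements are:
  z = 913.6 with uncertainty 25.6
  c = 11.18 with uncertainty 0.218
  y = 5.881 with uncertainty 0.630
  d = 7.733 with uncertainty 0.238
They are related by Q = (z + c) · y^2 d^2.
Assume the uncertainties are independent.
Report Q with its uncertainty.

Let u = z + c = 924.8. δu = √(δz² + δc²) = √(655 + 0.0475) = 25.6, so δu/u = 0.0277.
Q is then a monomial in u, y, d:
δQ/Q = √((δu/u)² + (2·δy/y)² + (2·δd/d)²) = √(0.000766 + 0.0459 + 0.00379) = 0.225
Q = 1.913e+06, so δQ = 0.225 × 1.913e+06 = 4.3e+05.

(1.913 ± 0.430) × 10^6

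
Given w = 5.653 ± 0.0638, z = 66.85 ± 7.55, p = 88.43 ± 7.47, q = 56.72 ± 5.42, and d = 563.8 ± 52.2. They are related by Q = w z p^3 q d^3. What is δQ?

Each factor contributes (exponent × relative error)² to (δQ/Q)²:
  (1·δw/w)² = (1×0.0113)² = 0.000127;  (1·δz/z)² = (1×0.113)² = 0.0128;  (3·δp/p)² = (3×0.0845)² = 0.0642;  (1·δq/q)² = (1×0.0956)² = 0.00913;  (3·δd/d)² = (3×0.0926)² = 0.0771
δQ/Q = √(0.163) = 0.404
Q = 2.656e+18, so δQ = 0.404 × 2.656e+18 = 1.07e+18.

1.07e+18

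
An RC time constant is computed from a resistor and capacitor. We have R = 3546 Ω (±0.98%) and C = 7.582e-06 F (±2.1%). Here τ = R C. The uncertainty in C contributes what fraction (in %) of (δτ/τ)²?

(δτ/τ)² = (1·δR/R)² + (1·δC/C)²
  R term: (1×0.00980)² = 9.6e-05
  C term: (1×0.0210)² = 0.000441
Total = 0.000537. Share from C = 0.000441/0.000537 = 0.821.

82.1%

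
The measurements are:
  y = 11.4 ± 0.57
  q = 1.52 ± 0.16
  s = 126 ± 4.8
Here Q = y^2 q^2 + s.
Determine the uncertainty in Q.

Let p = y^2·q^2 = 300. δp/p = √((2·δy/y)² + (2·δq/q)²) = √(0.0100 + 0.0443) = 0.233, so δp = 70.0.
Q = p + s: δQ = √(δp² + δs²) = √(4900 + 23.0) = 70.1

70.1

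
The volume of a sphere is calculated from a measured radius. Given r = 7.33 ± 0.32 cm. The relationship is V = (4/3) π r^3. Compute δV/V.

0.131

Since V is a product/quotient, work with relative uncertainties:
  (3·δr/r)² = (3×0.0437)² = 0.0172
δV/V = √(0.0172) = 0.131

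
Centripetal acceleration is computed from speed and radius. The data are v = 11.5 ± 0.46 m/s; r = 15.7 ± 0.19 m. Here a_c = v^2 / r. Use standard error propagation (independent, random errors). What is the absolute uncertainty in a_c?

0.682 m/s^2

For a monomial a_c ∝ v^2, r^-1, fractional errors add in quadrature:
  (2·δv/v)² = (2×0.0400)² = 0.00640;  (-1·δr/r)² = (-1×0.0121)² = 0.000146
δa_c/a_c = √(0.00655) = 0.0809
a_c = 8.42 m/s^2, so δa_c = 0.0809 × 8.42 = 0.682 m/s^2.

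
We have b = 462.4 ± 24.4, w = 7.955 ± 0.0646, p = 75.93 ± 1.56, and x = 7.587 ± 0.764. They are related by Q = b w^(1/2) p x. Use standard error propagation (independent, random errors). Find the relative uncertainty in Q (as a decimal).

For a monomial Q ∝ b, w^(1/2), p, x, fractional errors add in quadrature:
  (1·δb/b)² = (1×0.0528)² = 0.00278;  (½·δw/w)² = (0.5×0.00812)² = 1.65e-05;  (1·δp/p)² = (1×0.0205)² = 0.000422;  (1·δx/x)² = (1×0.101)² = 0.0101
δQ/Q = √(0.0134) = 0.116

0.116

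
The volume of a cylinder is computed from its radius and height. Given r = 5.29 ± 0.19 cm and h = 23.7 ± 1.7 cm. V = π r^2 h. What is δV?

212 cm^3

V is a product of powers, so relative uncertainties combine in quadrature:
  (2·δr/r)² = (2×0.0359)² = 0.00516;  (1·δh/h)² = (1×0.0717)² = 0.00515
δV/V = √(0.0103) = 0.102
V = 2080 cm^3, so δV = 0.102 × 2080 = 212 cm^3.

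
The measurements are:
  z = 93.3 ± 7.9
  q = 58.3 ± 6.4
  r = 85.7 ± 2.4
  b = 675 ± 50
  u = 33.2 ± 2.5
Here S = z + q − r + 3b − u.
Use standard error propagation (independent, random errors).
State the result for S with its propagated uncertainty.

For a sum/difference, combine absolute errors in quadrature:
  (δz)² = 62.4;  (δq)² = 41.0;  (δr)² = 5.76;  (3·δb)² = 22500;  (δu)² = 6.25
δS = √(22600) = 150
S = 2060.

2060 ± 150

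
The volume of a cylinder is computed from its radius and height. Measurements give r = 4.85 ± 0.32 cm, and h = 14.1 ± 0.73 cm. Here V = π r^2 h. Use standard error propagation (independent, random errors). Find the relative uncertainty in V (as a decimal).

0.142

Products/powers → add relative errors in quadrature, weighted by exponent:
  (2·δr/r)² = (2×0.0660)² = 0.0174;  (1·δh/h)² = (1×0.0518)² = 0.00268
δV/V = √(0.0201) = 0.142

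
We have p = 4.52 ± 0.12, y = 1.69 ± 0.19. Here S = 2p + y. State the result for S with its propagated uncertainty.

10.7 ± 0.306

Sums and differences: (δS)² = Σ (cᵢ δxᵢ)².
  (2·δp)² = 0.0576;  (δy)² = 0.0361
δS = √(0.0937) = 0.306
S = 10.7.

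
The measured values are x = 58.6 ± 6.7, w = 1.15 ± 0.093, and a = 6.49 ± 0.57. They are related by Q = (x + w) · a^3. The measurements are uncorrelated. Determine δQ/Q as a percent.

Let u = x + w = 59.8. δu = √(δx² + δw²) = √(44.9 + 0.00865) = 6.70, so δu/u = 0.112.
Q is then a monomial in u, a:
δQ/Q = √((δu/u)² + (3·δa/a)²) = √(0.0126 + 0.0694) = 0.286

28.6%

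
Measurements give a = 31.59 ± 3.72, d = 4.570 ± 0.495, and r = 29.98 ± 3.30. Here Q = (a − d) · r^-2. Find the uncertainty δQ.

Let u = a − d = 27.02. δu = √(δa² + δd²) = √(13.8 + 0.245) = 3.75, so δu/u = 0.139.
Q is then a monomial in u, r:
δQ/Q = √((δu/u)² + (-2·δr/r)²) = √(0.0193 + 0.0485) = 0.260
Q = 0.03006, so δQ = 0.260 × 0.03006 = 0.00783.

0.00783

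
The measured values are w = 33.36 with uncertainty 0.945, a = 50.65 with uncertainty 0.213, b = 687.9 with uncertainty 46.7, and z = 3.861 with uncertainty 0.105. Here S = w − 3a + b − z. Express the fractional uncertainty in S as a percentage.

For a sum/difference, combine absolute errors in quadrature:
  (δw)² = 0.893;  (3·δa)² = 0.408;  (δb)² = 2180;  (δz)² = 0.0110
δS = √(2180) = 46.7
S = 565.4, so δS/S = 46.7/565.4 = 0.0826.

8.26%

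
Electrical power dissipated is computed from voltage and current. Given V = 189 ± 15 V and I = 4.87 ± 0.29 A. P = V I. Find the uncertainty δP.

Each factor contributes (exponent × relative error)² to (δP/P)²:
  (1·δV/V)² = (1×0.0794)² = 0.00630;  (1·δI/I)² = (1×0.0595)² = 0.00355
δP/P = √(0.00984) = 0.0992
P = 920 W, so δP = 0.0992 × 920 = 91.3 W.

91.3 W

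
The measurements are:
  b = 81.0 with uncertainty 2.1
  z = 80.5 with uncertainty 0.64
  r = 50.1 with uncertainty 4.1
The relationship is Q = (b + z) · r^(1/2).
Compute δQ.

49.3

Let u = b + z = 162. δu = √(δb² + δz²) = √(4.41 + 0.410) = 2.20, so δu/u = 0.0136.
Q is then a monomial in u, r:
δQ/Q = √((δu/u)² + (½·δr/r)²) = √(0.000185 + 0.00167) = 0.0431
Q = 1140, so δQ = 0.0431 × 1140 = 49.3.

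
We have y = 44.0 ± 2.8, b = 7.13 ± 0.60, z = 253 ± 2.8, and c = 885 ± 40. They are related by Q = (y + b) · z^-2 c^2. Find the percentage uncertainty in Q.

Let u = y + b = 51.1. δu = √(δy² + δb²) = √(7.84 + 0.360) = 2.86, so δu/u = 0.0560.
Q is then a monomial in u, z, c:
δQ/Q = √((δu/u)² + (-2·δz/z)² + (2·δc/c)²) = √(0.00314 + 0.000490 + 0.00817) = 0.109

10.9%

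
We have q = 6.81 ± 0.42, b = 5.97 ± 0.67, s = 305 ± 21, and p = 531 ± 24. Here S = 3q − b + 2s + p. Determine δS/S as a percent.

4.19%

For a sum/difference, combine absolute errors in quadrature:
  (3·δq)² = 1.59;  (δb)² = 0.449;  (2·δs)² = 1760;  (δp)² = 576
δS = √(2340) = 48.4
S = 1160, so δS/S = 48.4/1160 = 0.0419.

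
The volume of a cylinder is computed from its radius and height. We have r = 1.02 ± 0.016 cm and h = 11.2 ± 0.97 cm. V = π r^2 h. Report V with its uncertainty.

V is a product of powers, so relative uncertainties combine in quadrature:
  (2·δr/r)² = (2×0.0157)² = 0.000984;  (1·δh/h)² = (1×0.0866)² = 0.00750
δV/V = √(0.00849) = 0.0921
V = 36.6 cm^3, so δV = 0.0921 × 36.6 = 3.37 cm^3.

36.6 ± 3.37 cm^3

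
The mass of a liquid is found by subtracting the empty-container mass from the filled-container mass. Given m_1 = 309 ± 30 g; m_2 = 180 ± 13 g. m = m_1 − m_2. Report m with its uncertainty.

129 ± 32.7 g

Each term contributes (cᵢ δxᵢ)² to (δm)²:
  (δm_1)² = 900;  (δm_2)² = 169
δm = √(1070) = 32.7 g
m = 129 g.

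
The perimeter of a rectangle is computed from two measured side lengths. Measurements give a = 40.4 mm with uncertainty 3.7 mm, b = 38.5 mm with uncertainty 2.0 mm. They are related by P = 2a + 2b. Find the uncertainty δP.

Sums and differences: (δP)² = Σ (cᵢ δxᵢ)².
  (2·δa)² = 54.8;  (2·δb)² = 16.0
δP = √(70.8) = 8.41 mm

8.41 mm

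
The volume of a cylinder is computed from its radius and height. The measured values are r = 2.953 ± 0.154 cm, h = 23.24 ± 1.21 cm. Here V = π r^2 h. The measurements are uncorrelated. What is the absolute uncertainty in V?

74.2 cm^3

V is a product of powers, so relative uncertainties combine in quadrature:
  (2·δr/r)² = (2×0.0522)² = 0.0109;  (1·δh/h)² = (1×0.0521)² = 0.00271
δV/V = √(0.0136) = 0.117
V = 636.7 cm^3, so δV = 0.117 × 636.7 = 74.2 cm^3.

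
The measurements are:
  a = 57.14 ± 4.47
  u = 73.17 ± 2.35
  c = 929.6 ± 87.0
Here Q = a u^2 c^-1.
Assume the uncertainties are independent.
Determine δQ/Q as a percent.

13.8%

Since Q is a product/quotient, work with relative uncertainties:
  (1·δa/a)² = (1×0.0782)² = 0.00612;  (2·δu/u)² = (2×0.0321)² = 0.00413;  (-1·δc/c)² = (-1×0.0936)² = 0.00876
δQ/Q = √(0.0190) = 0.138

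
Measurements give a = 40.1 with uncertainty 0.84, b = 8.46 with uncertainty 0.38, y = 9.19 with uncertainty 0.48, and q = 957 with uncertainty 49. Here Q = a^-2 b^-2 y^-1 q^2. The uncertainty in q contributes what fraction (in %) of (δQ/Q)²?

45.5%

(δQ/Q)² = (-2·δa/a)² + (-2·δb/b)² + (-1·δy/y)² + (2·δq/q)²
  a term: (-2×0.0209)² = 0.00176
  b term: (-2×0.0449)² = 0.00807
  y term: (-1×0.0522)² = 0.00273
  q term: (2×0.0512)² = 0.0105
Total = 0.0230. Share from q = 0.0105/0.0230 = 0.455.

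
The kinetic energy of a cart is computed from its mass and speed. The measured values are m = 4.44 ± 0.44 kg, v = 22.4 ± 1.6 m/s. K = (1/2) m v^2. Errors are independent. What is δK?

194 J

K is a product of powers, so relative uncertainties combine in quadrature:
  (1·δm/m)² = (1×0.0991)² = 0.00982;  (2·δv/v)² = (2×0.0714)² = 0.0204
δK/K = √(0.0302) = 0.174
K = 1110 J, so δK = 0.174 × 1110 = 194 J.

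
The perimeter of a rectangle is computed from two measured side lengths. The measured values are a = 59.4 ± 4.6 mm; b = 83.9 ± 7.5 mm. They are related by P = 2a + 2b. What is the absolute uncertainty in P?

Sums and differences: (δP)² = Σ (cᵢ δxᵢ)².
  (2·δa)² = 84.6;  (2·δb)² = 225
δP = √(310) = 17.6 mm

17.6 mm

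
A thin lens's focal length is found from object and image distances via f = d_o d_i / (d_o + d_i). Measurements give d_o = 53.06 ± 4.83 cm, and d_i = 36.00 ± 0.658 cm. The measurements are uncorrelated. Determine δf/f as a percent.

∂f/∂d_o = (d_i/(d_o+d_i))² = 0.163;  ∂f/∂d_i = (d_o/(d_o+d_i))² = 0.355
δf = √((∂f/∂d_o · δd_o)² + (∂f/∂d_i · δd_i)²) = √(0.623 + 0.0545) = 0.823 cm
f = 21.45 cm, so δf/f = 0.823/21.45 = 0.0384.

3.84%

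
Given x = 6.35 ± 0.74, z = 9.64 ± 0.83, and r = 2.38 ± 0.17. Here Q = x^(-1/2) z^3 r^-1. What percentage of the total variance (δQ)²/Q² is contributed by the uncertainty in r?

(δQ/Q)² = (−½·δx/x)² + (3·δz/z)² + (-1·δr/r)²
  x term: (-0.5×0.117)² = 0.00340
  z term: (3×0.0861)² = 0.0667
  r term: (-1×0.0714)² = 0.00510
Total = 0.0752. Share from r = 0.00510/0.0752 = 0.0678.

6.78%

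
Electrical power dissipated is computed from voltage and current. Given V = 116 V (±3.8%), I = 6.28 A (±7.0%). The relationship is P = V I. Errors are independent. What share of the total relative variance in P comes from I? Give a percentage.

77.2%

(δP/P)² = (1·δV/V)² + (1·δI/I)²
  V term: (1×0.0380)² = 0.00144
  I term: (1×0.0700)² = 0.00490
Total = 0.00634. Share from I = 0.00490/0.00634 = 0.772.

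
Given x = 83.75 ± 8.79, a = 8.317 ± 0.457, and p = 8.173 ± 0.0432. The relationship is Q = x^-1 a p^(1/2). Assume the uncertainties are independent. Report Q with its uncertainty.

Relative error in a monomial: (δQ/Q)² = Σ (nᵢ · δxᵢ/xᵢ)².
  (-1·δx/x)² = (-1×0.105)² = 0.0110;  (1·δa/a)² = (1×0.0549)² = 0.00302;  (½·δp/p)² = (0.5×0.00529)² = 6.98e-06
δQ/Q = √(0.0140) = 0.118
Q = 0.2839, so δQ = 0.118 × 0.2839 = 0.0336.

0.2839 ± 0.0336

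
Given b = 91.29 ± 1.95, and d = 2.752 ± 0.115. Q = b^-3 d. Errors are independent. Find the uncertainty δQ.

Each factor contributes (exponent × relative error)² to (δQ/Q)²:
  (-3·δb/b)² = (-3×0.0214)² = 0.00411;  (1·δd/d)² = (1×0.0418)² = 0.00175
δQ/Q = √(0.00585) = 0.0765
Q = 3.617e-06, so δQ = 0.0765 × 3.617e-06 = 2.77e-07.

2.77e-07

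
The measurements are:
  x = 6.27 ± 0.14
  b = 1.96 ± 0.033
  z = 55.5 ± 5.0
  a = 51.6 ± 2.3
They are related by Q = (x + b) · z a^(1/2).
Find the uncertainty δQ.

Let u = x + b = 8.23. δu = √(δx² + δb²) = √(0.0196 + 0.00109) = 0.144, so δu/u = 0.0175.
Q is then a monomial in u, z, a:
δQ/Q = √((δu/u)² + (1·δz/z)² + (½·δa/a)²) = √(0.000305 + 0.00812 + 0.000497) = 0.0944
Q = 3280, so δQ = 0.0944 × 3280 = 310.

310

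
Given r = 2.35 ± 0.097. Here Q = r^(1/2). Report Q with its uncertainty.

Since Q is a product/quotient, work with relative uncertainties:
  (½·δr/r)² = (0.5×0.0413)² = 0.000426
δQ/Q = √(0.000426) = 0.0206
Q = 1.53, so δQ = 0.0206 × 1.53 = 0.0316.

1.53 ± 0.0316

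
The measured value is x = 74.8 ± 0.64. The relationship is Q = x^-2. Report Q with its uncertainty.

(1.79 ± 0.0306) × 10^-4

Relative error in a monomial: (δQ/Q)² = Σ (nᵢ · δxᵢ/xᵢ)².
  (-2·δx/x)² = (-2×0.00856)² = 0.000293
δQ/Q = √(0.000293) = 0.0171
Q = 0.000179, so δQ = 0.0171 × 0.000179 = 3.06e-06.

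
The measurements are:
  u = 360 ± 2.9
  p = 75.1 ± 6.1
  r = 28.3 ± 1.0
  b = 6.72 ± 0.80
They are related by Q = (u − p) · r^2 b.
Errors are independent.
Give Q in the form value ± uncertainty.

(1.53 ± 0.215) × 10^6

Let w = u − p = 285. δw = √(δu² + δp²) = √(8.41 + 37.2) = 6.75, so δw/w = 0.0237.
Q is then a monomial in w, r, b:
δQ/Q = √((δw/w)² + (2·δr/r)² + (1·δb/b)²) = √(0.000562 + 0.00499 + 0.0142) = 0.140
Q = 1.53e+06, so δQ = 0.140 × 1.53e+06 = 2.15e+05.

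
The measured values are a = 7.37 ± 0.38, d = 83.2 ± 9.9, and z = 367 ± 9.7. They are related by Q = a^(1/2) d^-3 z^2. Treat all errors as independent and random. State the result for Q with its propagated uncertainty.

Since Q is a product/quotient, work with relative uncertainties:
  (½·δa/a)² = (0.5×0.0516)² = 0.000665;  (-3·δd/d)² = (-3×0.119)² = 0.127;  (2·δz/z)² = (2×0.0264)² = 0.00279
δQ/Q = √(0.131) = 0.362
Q = 0.635, so δQ = 0.362 × 0.635 = 0.230.

0.635 ± 0.230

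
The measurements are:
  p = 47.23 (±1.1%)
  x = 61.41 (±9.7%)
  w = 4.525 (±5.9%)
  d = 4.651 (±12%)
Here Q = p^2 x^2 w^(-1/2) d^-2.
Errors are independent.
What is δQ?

56800

Relative error in a monomial: (δQ/Q)² = Σ (nᵢ · δxᵢ/xᵢ)².
  (2·δp/p)² = (2×0.0110)² = 0.000484;  (2·δx/x)² = (2×0.0970)² = 0.0376;  (−½·δw/w)² = (-0.5×0.0590)² = 0.000870;  (-2·δd/d)² = (-2×0.120)² = 0.0576
δQ/Q = √(0.0966) = 0.311
Q = 182800, so δQ = 0.311 × 182800 = 56800.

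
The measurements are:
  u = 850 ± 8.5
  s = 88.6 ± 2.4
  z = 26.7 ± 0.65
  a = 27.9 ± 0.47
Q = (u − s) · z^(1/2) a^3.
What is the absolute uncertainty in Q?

Let w = u − s = 761. δw = √(δu² + δs²) = √(72.2 + 5.76) = 8.83, so δw/w = 0.0116.
Q is then a monomial in w, z, a:
δQ/Q = √((δw/w)² + (½·δz/z)² + (3·δa/a)²) = √(0.000135 + 0.000148 + 0.00255) = 0.0533
Q = 8.54e+07, so δQ = 0.0533 × 8.54e+07 = 4.55e+06.

4.55e+06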